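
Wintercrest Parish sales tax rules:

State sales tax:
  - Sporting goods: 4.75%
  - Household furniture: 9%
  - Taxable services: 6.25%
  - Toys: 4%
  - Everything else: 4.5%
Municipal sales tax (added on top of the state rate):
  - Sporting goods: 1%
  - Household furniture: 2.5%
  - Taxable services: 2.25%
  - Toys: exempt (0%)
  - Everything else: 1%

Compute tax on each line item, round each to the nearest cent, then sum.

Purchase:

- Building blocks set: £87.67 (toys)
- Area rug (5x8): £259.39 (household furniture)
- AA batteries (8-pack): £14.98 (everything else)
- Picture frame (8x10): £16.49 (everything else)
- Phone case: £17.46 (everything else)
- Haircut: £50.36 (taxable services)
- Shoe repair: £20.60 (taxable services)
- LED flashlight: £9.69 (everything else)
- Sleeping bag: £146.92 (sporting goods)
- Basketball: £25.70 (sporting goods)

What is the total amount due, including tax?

Building blocks set £87.67: toys → 4% + 0% municipal = 4% → £3.51
Area rug (5x8) £259.39: household furniture → 9% + 2.5% municipal = 11.5% → £29.83
AA batteries (8-pack) £14.98: everything else → 4.5% + 1% municipal = 5.5% → £0.82
Picture frame (8x10) £16.49: everything else → 4.5% + 1% municipal = 5.5% → £0.91
Phone case £17.46: everything else → 4.5% + 1% municipal = 5.5% → £0.96
Haircut £50.36: taxable services → 6.25% + 2.25% municipal = 8.5% → £4.28
Shoe repair £20.60: taxable services → 6.25% + 2.25% municipal = 8.5% → £1.75
LED flashlight £9.69: everything else → 4.5% + 1% municipal = 5.5% → £0.53
Sleeping bag £146.92: sporting goods → 4.75% + 1% municipal = 5.75% → £8.45
Basketball £25.70: sporting goods → 4.75% + 1% municipal = 5.75% → £1.48
Subtotal = £649.26; tax = £52.52; total due = £701.78

£701.78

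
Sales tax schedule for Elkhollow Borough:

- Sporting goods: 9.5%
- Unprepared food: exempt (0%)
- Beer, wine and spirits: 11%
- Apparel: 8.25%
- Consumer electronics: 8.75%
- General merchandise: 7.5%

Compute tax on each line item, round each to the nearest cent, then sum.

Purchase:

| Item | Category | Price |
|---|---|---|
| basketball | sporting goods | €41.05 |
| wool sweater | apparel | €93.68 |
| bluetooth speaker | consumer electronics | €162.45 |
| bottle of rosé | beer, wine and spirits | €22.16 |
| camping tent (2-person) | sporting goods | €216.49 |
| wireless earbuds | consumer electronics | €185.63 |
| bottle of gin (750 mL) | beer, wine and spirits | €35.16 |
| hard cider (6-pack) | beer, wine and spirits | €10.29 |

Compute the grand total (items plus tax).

Basketball €41.05: sporting goods → 9.5% → €3.90
Wool sweater €93.68: apparel → 8.25% → €7.73
Bluetooth speaker €162.45: consumer electronics → 8.75% → €14.21
Bottle of rosé €22.16: beer, wine and spirits → 11% → €2.44
Camping tent (2-person) €216.49: sporting goods → 9.5% → €20.57
Wireless earbuds €185.63: consumer electronics → 8.75% → €16.24
Bottle of gin (750 mL) €35.16: beer, wine and spirits → 11% → €3.87
Hard cider (6-pack) €10.29: beer, wine and spirits → 11% → €1.13
Subtotal = €766.91; tax = €70.09; total due = €837.00

€837.00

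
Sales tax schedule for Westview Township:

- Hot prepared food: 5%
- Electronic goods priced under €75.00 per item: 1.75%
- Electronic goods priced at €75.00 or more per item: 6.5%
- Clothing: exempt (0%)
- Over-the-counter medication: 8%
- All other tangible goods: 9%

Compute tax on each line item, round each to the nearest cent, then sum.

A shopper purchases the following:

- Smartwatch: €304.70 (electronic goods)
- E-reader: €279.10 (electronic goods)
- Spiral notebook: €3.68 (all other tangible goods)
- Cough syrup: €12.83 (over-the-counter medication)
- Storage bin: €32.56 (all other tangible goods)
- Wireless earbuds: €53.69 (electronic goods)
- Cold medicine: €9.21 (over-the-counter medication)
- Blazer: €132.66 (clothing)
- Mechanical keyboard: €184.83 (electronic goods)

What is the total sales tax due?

Smartwatch €304.70: electronic goods, €75.00 or more → 6.5% → €19.81
E-reader €279.10: electronic goods, €75.00 or more → 6.5% → €18.14
Spiral notebook €3.68: all other tangible goods → 9% → €0.33
Cough syrup €12.83: over-the-counter medication → 8% → €1.03
Storage bin €32.56: all other tangible goods → 9% → €2.93
Wireless earbuds €53.69: electronic goods, under €75.00 → 1.75% → €0.94
Cold medicine €9.21: over-the-counter medication → 8% → €0.74
Blazer €132.66: clothing → 0% → €0.00
Mechanical keyboard €184.83: electronic goods, €75.00 or more → 6.5% → €12.01
Total tax = €19.81 + €18.14 + €0.33 + €1.03 + €2.93 + €0.94 + €0.74 + €12.01 = €55.93

€55.93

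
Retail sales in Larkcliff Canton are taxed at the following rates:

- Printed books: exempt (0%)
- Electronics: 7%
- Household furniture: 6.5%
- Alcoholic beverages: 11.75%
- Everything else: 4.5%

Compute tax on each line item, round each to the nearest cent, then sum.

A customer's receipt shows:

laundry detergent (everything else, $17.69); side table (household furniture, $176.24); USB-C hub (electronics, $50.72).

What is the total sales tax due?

$15.81

Laundry detergent $17.69: everything else → 4.5% → $0.80
Side table $176.24: household furniture → 6.5% → $11.46
USB-C hub $50.72: electronics → 7% → $3.55
Total tax = $0.80 + $11.46 + $3.55 = $15.81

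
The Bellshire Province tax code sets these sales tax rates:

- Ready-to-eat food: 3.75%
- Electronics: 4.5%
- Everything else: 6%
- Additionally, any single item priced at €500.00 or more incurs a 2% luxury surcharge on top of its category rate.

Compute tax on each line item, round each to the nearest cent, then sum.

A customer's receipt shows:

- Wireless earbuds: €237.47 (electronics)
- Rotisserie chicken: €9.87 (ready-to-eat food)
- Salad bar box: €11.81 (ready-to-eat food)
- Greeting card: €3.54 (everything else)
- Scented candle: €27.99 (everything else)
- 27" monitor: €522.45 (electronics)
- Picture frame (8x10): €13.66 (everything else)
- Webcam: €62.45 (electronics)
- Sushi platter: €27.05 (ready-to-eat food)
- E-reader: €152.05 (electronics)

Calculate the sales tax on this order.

Wireless earbuds €237.47: electronics → 4.5% → €10.69
Rotisserie chicken €9.87: ready-to-eat food → 3.75% → €0.37
Salad bar box €11.81: ready-to-eat food → 3.75% → €0.44
Greeting card €3.54: everything else → 6% → €0.21
Scented candle €27.99: everything else → 6% → €1.68
27" monitor €522.45: electronics → 4.5% + 2% surcharge = 6.5% → €33.96
Picture frame (8x10) €13.66: everything else → 6% → €0.82
Webcam €62.45: electronics → 4.5% → €2.81
Sushi platter €27.05: ready-to-eat food → 3.75% → €1.01
E-reader €152.05: electronics → 4.5% → €6.84
Total tax = €10.69 + €0.37 + €0.44 + €0.21 + €1.68 + €33.96 + €0.82 + €2.81 + €1.01 + €6.84 = €58.83

€58.83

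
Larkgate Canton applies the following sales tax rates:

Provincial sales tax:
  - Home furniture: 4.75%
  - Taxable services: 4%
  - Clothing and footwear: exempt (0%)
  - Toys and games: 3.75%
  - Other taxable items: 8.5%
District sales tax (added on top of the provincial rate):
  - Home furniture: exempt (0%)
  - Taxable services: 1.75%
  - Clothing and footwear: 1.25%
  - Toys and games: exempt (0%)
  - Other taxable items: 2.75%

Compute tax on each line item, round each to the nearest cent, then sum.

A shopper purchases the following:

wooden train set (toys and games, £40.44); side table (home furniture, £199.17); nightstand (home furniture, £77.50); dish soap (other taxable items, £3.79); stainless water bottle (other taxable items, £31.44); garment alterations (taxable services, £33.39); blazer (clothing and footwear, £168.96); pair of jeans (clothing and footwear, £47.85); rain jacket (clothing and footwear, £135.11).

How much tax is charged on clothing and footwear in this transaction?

£4.40

Blazer £168.96: clothing and footwear → 0% + 1.25% district = 1.25% → £2.11
Pair of jeans £47.85: clothing and footwear → 0% + 1.25% district = 1.25% → £0.60
Rain jacket £135.11: clothing and footwear → 0% + 1.25% district = 1.25% → £1.69
Tax on clothing and footwear = £2.11 + £0.60 + £1.69 = £4.40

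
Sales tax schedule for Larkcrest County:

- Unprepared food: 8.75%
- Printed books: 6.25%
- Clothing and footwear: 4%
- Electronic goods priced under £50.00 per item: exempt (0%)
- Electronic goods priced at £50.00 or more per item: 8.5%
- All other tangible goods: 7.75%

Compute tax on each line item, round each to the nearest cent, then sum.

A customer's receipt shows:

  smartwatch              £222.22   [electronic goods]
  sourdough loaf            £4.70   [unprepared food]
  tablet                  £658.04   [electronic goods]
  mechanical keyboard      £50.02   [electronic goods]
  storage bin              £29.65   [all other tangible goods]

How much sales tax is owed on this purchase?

£81.78

Smartwatch £222.22: electronic goods, £50.00 or more → 8.5% → £18.89
Sourdough loaf £4.70: unprepared food → 8.75% → £0.41
Tablet £658.04: electronic goods, £50.00 or more → 8.5% → £55.93
Mechanical keyboard £50.02: electronic goods, £50.00 or more → 8.5% → £4.25
Storage bin £29.65: all other tangible goods → 7.75% → £2.30
Total tax = £18.89 + £0.41 + £55.93 + £4.25 + £2.30 = £81.78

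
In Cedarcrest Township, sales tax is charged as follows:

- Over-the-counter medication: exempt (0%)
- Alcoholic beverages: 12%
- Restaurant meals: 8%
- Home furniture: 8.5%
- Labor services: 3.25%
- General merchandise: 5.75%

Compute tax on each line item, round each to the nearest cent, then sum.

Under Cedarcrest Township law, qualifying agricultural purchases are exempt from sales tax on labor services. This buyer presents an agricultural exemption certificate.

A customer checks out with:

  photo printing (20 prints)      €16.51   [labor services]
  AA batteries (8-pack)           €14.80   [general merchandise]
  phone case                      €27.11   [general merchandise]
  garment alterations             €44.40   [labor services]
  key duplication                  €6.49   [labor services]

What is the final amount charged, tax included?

Photo printing (20 prints) €16.51: labor services, buyer-exempt → 0% → €0.00
AA batteries (8-pack) €14.80: general merchandise → 5.75% → €0.85
Phone case €27.11: general merchandise → 5.75% → €1.56
Garment alterations €44.40: labor services, buyer-exempt → 0% → €0.00
Key duplication €6.49: labor services, buyer-exempt → 0% → €0.00
Subtotal = €109.31; tax = €2.41; total due = €111.72

€111.72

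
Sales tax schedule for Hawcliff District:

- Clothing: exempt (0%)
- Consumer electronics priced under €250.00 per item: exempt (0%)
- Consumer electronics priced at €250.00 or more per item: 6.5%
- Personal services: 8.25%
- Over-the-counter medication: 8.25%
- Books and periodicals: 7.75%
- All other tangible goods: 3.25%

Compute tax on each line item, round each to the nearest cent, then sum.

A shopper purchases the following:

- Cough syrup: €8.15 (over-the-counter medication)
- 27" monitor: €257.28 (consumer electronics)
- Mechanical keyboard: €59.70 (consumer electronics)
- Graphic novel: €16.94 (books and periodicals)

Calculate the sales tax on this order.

Cough syrup €8.15: over-the-counter medication → 8.25% → €0.67
27" monitor €257.28: consumer electronics, €250.00 or more → 6.5% → €16.72
Mechanical keyboard €59.70: consumer electronics, under €250.00 → 0% → €0.00
Graphic novel €16.94: books and periodicals → 7.75% → €1.31
Total tax = €0.67 + €16.72 + €1.31 = €18.70

€18.70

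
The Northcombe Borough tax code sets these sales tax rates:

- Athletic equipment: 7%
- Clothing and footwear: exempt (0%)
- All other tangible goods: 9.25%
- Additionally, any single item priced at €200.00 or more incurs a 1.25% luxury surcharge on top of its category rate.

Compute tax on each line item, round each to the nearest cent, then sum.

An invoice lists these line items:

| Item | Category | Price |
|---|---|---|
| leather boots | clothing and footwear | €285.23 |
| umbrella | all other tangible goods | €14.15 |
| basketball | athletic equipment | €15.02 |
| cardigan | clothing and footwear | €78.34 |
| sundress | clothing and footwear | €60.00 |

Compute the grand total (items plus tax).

Leather boots €285.23: clothing and footwear → 0% + 1.25% surcharge = 1.25% → €3.57
Umbrella €14.15: all other tangible goods → 9.25% → €1.31
Basketball €15.02: athletic equipment → 7% → €1.05
Cardigan €78.34: clothing and footwear → 0% → €0.00
Sundress €60.00: clothing and footwear → 0% → €0.00
Subtotal = €452.74; tax = €5.93; total due = €458.67

€458.67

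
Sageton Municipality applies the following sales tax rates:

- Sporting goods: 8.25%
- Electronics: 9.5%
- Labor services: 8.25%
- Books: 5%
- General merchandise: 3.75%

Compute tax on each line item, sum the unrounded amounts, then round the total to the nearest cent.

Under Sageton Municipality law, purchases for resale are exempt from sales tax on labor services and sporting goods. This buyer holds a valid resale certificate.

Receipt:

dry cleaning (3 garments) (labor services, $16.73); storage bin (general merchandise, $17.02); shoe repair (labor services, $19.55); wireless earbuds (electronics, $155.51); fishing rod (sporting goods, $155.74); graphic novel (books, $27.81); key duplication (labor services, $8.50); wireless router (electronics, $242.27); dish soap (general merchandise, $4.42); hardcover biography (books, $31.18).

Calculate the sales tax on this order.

$41.54

Dry cleaning (3 garments) $16.73: labor services, buyer-exempt → 0% → $0.00
Storage bin $17.02: general merchandise → 3.75% → $0.63825
Shoe repair $19.55: labor services, buyer-exempt → 0% → $0.00
Wireless earbuds $155.51: electronics → 9.5% → $14.77345
Fishing rod $155.74: sporting goods, buyer-exempt → 0% → $0.00
Graphic novel $27.81: books → 5% → $1.3905
Key duplication $8.50: labor services, buyer-exempt → 0% → $0.00
Wireless router $242.27: electronics → 9.5% → $23.01565
Dish soap $4.42: general merchandise → 3.75% → $0.16575
Hardcover biography $31.18: books → 5% → $1.559
Unrounded tax sum = $41.5426 → $41.54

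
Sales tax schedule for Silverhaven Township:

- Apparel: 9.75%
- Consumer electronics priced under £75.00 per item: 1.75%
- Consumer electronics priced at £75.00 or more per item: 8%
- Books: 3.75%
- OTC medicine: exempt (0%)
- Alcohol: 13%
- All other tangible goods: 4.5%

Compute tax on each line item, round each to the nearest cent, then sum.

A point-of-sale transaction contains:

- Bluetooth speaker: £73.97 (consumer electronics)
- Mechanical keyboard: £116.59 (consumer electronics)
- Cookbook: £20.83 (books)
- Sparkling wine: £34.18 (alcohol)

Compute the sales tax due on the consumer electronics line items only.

Bluetooth speaker £73.97: consumer electronics, under £75.00 → 1.75% → £1.29
Mechanical keyboard £116.59: consumer electronics, £75.00 or more → 8% → £9.33
Tax on consumer electronics = £1.29 + £9.33 = £10.62

£10.62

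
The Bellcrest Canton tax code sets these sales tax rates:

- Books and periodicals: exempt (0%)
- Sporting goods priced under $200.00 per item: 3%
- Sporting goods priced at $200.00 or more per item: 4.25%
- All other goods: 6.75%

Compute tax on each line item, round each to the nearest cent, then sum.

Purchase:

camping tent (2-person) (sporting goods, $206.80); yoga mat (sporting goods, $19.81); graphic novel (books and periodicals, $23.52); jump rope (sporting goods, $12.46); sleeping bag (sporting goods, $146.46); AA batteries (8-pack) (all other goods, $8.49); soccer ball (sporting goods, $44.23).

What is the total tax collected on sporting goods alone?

Camping tent (2-person) $206.80: sporting goods, $200.00 or more → 4.25% → $8.79
Yoga mat $19.81: sporting goods, under $200.00 → 3% → $0.59
Jump rope $12.46: sporting goods, under $200.00 → 3% → $0.37
Sleeping bag $146.46: sporting goods, under $200.00 → 3% → $4.39
Soccer ball $44.23: sporting goods, under $200.00 → 3% → $1.33
Tax on sporting goods = $8.79 + $0.59 + $0.37 + $4.39 + $1.33 = $15.47

$15.47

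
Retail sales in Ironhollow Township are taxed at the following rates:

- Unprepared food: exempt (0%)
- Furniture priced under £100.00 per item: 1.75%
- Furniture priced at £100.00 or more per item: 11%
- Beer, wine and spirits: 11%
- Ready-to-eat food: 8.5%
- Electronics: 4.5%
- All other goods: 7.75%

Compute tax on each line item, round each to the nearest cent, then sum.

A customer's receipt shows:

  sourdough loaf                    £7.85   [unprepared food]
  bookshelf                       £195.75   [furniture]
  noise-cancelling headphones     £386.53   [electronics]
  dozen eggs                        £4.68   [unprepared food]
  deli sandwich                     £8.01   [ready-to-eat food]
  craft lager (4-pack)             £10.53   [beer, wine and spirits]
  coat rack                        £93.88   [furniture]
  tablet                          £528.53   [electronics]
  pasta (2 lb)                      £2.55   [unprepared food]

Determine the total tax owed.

Sourdough loaf £7.85: unprepared food → 0% → £0.00
Bookshelf £195.75: furniture, £100.00 or more → 11% → £21.53
Noise-cancelling headphones £386.53: electronics → 4.5% → £17.39
Dozen eggs £4.68: unprepared food → 0% → £0.00
Deli sandwich £8.01: ready-to-eat food → 8.5% → £0.68
Craft lager (4-pack) £10.53: beer, wine and spirits → 11% → £1.16
Coat rack £93.88: furniture, under £100.00 → 1.75% → £1.64
Tablet £528.53: electronics → 4.5% → £23.78
Pasta (2 lb) £2.55: unprepared food → 0% → £0.00
Total tax = £21.53 + £17.39 + £0.68 + £1.16 + £1.64 + £23.78 = £66.18

£66.18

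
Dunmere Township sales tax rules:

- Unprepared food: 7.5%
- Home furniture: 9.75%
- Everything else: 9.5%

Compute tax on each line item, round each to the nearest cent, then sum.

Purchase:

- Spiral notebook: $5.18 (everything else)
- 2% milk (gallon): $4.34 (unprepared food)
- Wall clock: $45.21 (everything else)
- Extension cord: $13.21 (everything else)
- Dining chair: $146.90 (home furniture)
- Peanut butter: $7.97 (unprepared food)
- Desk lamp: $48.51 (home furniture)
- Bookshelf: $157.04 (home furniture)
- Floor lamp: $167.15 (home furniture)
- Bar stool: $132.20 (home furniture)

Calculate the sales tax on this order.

$70.51

Spiral notebook $5.18: everything else → 9.5% → $0.49
2% milk (gallon) $4.34: unprepared food → 7.5% → $0.33
Wall clock $45.21: everything else → 9.5% → $4.29
Extension cord $13.21: everything else → 9.5% → $1.25
Dining chair $146.90: home furniture → 9.75% → $14.32
Peanut butter $7.97: unprepared food → 7.5% → $0.60
Desk lamp $48.51: home furniture → 9.75% → $4.73
Bookshelf $157.04: home furniture → 9.75% → $15.31
Floor lamp $167.15: home furniture → 9.75% → $16.30
Bar stool $132.20: home furniture → 9.75% → $12.89
Total tax = $0.49 + $0.33 + $4.29 + $1.25 + $14.32 + $0.60 + $4.73 + $15.31 + $16.30 + $12.89 = $70.51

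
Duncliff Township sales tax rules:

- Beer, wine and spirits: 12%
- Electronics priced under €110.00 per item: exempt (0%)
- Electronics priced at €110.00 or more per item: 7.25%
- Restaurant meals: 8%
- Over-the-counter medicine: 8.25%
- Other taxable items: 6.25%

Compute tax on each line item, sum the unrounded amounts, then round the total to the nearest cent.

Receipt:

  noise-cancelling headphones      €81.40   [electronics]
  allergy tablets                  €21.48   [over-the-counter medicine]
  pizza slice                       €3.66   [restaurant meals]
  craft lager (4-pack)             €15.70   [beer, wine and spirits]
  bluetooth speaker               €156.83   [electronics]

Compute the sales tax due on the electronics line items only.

Noise-cancelling headphones €81.40: electronics, under €110.00 → 0% → €0.00
Bluetooth speaker €156.83: electronics, €110.00 or more → 7.25% → €11.370175
Tax on electronics: unrounded sum = €11.370175 → €11.37

€11.37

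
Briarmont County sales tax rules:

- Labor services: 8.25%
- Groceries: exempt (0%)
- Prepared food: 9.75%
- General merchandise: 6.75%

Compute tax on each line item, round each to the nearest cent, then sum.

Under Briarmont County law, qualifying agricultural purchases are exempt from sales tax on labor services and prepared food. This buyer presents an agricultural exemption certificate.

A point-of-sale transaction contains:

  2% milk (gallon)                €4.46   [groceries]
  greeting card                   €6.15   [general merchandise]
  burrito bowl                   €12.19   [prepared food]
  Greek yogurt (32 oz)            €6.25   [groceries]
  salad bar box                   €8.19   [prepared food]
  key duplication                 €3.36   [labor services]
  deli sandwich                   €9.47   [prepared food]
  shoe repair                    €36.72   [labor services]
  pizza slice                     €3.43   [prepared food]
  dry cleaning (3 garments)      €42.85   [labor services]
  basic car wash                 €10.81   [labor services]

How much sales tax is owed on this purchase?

€0.42

2% milk (gallon) €4.46: groceries → 0% → €0.00
Greeting card €6.15: general merchandise → 6.75% → €0.42
Burrito bowl €12.19: prepared food, buyer-exempt → 0% → €0.00
Greek yogurt (32 oz) €6.25: groceries → 0% → €0.00
Salad bar box €8.19: prepared food, buyer-exempt → 0% → €0.00
Key duplication €3.36: labor services, buyer-exempt → 0% → €0.00
Deli sandwich €9.47: prepared food, buyer-exempt → 0% → €0.00
Shoe repair €36.72: labor services, buyer-exempt → 0% → €0.00
Pizza slice €3.43: prepared food, buyer-exempt → 0% → €0.00
Dry cleaning (3 garments) €42.85: labor services, buyer-exempt → 0% → €0.00
Basic car wash €10.81: labor services, buyer-exempt → 0% → €0.00
Total tax = €0.42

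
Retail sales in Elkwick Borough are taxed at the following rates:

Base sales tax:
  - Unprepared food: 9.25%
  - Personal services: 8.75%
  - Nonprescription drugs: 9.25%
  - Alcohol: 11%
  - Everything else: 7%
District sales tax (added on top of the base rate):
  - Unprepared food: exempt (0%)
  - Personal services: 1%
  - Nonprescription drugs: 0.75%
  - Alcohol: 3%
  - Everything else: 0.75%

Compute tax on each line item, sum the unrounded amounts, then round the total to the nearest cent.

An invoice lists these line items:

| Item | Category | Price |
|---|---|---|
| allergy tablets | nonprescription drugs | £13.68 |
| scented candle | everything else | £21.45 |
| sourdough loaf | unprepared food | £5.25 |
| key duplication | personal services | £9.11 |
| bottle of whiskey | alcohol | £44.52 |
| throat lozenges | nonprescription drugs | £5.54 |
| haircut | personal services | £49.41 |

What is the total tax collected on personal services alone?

£5.71

Key duplication £9.11: personal services → 8.75% + 1% district = 9.75% → £0.888225
Haircut £49.41: personal services → 8.75% + 1% district = 9.75% → £4.817475
Tax on personal services: unrounded sum = £5.7057 → £5.71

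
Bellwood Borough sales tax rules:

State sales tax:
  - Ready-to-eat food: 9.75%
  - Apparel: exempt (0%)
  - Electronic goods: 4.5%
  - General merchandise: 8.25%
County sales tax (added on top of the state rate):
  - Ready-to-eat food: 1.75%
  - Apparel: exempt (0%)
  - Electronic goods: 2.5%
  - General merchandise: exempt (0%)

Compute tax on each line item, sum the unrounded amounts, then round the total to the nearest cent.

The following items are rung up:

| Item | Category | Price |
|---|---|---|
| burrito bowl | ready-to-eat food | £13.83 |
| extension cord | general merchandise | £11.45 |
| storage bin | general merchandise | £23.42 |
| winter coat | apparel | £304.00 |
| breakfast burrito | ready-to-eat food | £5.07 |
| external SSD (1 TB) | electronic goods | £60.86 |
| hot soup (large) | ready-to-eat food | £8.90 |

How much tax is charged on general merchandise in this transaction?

Extension cord £11.45: general merchandise → 8.25% + 0% county = 8.25% → £0.944625
Storage bin £23.42: general merchandise → 8.25% + 0% county = 8.25% → £1.93215
Tax on general merchandise: unrounded sum = £2.876775 → £2.88

£2.88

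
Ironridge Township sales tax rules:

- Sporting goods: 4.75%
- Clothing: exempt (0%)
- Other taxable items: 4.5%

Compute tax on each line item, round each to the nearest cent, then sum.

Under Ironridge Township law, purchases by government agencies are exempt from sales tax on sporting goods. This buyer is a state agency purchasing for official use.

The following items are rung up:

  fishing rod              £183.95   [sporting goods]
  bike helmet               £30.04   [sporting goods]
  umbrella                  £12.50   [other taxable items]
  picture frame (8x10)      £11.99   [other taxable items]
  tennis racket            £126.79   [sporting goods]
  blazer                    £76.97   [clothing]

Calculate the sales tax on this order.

Fishing rod £183.95: sporting goods, buyer-exempt → 0% → £0.00
Bike helmet £30.04: sporting goods, buyer-exempt → 0% → £0.00
Umbrella £12.50: other taxable items → 4.5% → £0.56
Picture frame (8x10) £11.99: other taxable items → 4.5% → £0.54
Tennis racket £126.79: sporting goods, buyer-exempt → 0% → £0.00
Blazer £76.97: clothing → 0% → £0.00
Total tax = £0.56 + £0.54 = £1.10

£1.10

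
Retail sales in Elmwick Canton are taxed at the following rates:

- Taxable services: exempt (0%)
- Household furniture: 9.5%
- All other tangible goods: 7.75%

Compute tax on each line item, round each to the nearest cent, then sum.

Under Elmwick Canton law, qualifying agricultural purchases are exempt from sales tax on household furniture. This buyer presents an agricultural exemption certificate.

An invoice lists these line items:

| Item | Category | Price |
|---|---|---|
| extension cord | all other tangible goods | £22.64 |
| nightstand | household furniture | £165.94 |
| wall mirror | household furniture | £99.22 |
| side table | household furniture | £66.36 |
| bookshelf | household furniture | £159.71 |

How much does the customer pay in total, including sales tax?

Extension cord £22.64: all other tangible goods → 7.75% → £1.75
Nightstand £165.94: household furniture, buyer-exempt → 0% → £0.00
Wall mirror £99.22: household furniture, buyer-exempt → 0% → £0.00
Side table £66.36: household furniture, buyer-exempt → 0% → £0.00
Bookshelf £159.71: household furniture, buyer-exempt → 0% → £0.00
Subtotal = £513.87; tax = £1.75; total due = £515.62

£515.62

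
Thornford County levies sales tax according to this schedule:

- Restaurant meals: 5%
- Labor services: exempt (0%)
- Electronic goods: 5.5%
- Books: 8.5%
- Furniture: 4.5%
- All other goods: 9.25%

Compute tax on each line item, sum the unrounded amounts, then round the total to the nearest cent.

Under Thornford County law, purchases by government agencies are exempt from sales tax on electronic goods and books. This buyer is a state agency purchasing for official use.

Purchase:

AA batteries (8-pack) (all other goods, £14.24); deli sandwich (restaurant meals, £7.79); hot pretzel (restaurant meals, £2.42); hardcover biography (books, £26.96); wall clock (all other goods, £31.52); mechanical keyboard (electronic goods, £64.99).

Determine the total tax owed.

AA batteries (8-pack) £14.24: all other goods → 9.25% → £1.3172
Deli sandwich £7.79: restaurant meals → 5% → £0.3895
Hot pretzel £2.42: restaurant meals → 5% → £0.121
Hardcover biography £26.96: books, buyer-exempt → 0% → £0.00
Wall clock £31.52: all other goods → 9.25% → £2.9156
Mechanical keyboard £64.99: electronic goods, buyer-exempt → 0% → £0.00
Unrounded tax sum = £4.7433 → £4.74

£4.74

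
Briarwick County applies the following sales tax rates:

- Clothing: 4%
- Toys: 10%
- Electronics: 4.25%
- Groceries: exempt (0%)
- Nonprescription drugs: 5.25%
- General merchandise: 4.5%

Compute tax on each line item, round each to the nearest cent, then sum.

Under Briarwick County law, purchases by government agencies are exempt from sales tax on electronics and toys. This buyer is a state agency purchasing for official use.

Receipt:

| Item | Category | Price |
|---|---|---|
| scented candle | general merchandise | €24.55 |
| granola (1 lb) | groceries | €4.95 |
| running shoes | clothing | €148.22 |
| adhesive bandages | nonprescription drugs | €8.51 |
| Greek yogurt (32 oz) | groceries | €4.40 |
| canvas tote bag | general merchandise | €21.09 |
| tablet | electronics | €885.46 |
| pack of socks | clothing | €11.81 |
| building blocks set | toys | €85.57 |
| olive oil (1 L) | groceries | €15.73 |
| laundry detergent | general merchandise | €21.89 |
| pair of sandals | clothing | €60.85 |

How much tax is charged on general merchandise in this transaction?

Scented candle €24.55: general merchandise → 4.5% → €1.10
Canvas tote bag €21.09: general merchandise → 4.5% → €0.95
Laundry detergent €21.89: general merchandise → 4.5% → €0.99
Tax on general merchandise = €1.10 + €0.95 + €0.99 = €3.04

€3.04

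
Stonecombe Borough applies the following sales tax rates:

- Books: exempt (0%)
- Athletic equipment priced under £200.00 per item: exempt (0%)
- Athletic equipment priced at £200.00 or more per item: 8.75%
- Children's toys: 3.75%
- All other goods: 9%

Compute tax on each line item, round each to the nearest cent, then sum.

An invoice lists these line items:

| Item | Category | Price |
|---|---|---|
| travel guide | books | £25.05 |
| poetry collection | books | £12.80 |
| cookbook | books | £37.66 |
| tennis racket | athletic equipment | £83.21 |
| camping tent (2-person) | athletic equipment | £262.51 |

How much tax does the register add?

Travel guide £25.05: books → 0% → £0.00
Poetry collection £12.80: books → 0% → £0.00
Cookbook £37.66: books → 0% → £0.00
Tennis racket £83.21: athletic equipment, under £200.00 → 0% → £0.00
Camping tent (2-person) £262.51: athletic equipment, £200.00 or more → 8.75% → £22.97
Total tax = £22.97

£22.97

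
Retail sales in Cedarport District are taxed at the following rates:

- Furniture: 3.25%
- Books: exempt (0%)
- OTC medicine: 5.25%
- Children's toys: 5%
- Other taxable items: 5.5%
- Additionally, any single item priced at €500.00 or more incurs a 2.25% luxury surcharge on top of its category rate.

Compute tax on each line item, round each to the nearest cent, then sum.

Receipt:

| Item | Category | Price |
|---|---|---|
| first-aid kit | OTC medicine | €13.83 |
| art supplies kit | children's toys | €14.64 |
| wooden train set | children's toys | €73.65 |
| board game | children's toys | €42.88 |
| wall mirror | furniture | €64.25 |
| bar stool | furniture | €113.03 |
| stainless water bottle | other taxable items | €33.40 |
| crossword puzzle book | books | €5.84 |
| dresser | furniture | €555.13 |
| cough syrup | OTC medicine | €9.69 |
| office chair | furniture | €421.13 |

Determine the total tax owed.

€59.61

First-aid kit €13.83: OTC medicine → 5.25% → €0.73
Art supplies kit €14.64: children's toys → 5% → €0.73
Wooden train set €73.65: children's toys → 5% → €3.68
Board game €42.88: children's toys → 5% → €2.14
Wall mirror €64.25: furniture → 3.25% → €2.09
Bar stool €113.03: furniture → 3.25% → €3.67
Stainless water bottle €33.40: other taxable items → 5.5% → €1.84
Crossword puzzle book €5.84: books → 0% → €0.00
Dresser €555.13: furniture → 3.25% + 2.25% surcharge = 5.5% → €30.53
Cough syrup €9.69: OTC medicine → 5.25% → €0.51
Office chair €421.13: furniture → 3.25% → €13.69
Total tax = €0.73 + €0.73 + €3.68 + €2.14 + €2.09 + €3.67 + €1.84 + €30.53 + €0.51 + €13.69 = €59.61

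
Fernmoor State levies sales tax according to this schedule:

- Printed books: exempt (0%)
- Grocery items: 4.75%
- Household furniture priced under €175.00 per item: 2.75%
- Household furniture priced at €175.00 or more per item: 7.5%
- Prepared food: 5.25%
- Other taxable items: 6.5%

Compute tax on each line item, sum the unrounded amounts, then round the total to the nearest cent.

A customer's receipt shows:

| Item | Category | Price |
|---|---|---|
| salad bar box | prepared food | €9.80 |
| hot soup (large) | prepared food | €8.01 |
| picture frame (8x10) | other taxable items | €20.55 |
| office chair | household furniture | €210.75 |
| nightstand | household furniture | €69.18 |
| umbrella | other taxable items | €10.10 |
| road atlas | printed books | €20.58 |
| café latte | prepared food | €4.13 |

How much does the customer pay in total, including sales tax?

€373.95

Salad bar box €9.80: prepared food → 5.25% → €0.5145
Hot soup (large) €8.01: prepared food → 5.25% → €0.420525
Picture frame (8x10) €20.55: other taxable items → 6.5% → €1.33575
Office chair €210.75: household furniture, €175.00 or more → 7.5% → €15.80625
Nightstand €69.18: household furniture, under €175.00 → 2.75% → €1.90245
Umbrella €10.10: other taxable items → 6.5% → €0.6565
Road atlas €20.58: printed books → 0% → €0.00
Café latte €4.13: prepared food → 5.25% → €0.216825
Subtotal = €353.10; unrounded tax = €20.8528 → €20.85; total due = €373.95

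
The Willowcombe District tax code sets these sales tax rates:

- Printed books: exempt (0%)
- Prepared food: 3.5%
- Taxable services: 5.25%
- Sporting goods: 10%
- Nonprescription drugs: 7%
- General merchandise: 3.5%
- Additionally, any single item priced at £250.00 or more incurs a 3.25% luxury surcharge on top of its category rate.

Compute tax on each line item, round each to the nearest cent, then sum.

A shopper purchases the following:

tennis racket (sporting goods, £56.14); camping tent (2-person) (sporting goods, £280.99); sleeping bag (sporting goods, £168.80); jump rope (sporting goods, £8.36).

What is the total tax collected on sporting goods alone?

Tennis racket £56.14: sporting goods → 10% → £5.61
Camping tent (2-person) £280.99: sporting goods → 10% + 3.25% surcharge = 13.25% → £37.23
Sleeping bag £168.80: sporting goods → 10% → £16.88
Jump rope £8.36: sporting goods → 10% → £0.84
Tax on sporting goods = £5.61 + £37.23 + £16.88 + £0.84 = £60.56

£60.56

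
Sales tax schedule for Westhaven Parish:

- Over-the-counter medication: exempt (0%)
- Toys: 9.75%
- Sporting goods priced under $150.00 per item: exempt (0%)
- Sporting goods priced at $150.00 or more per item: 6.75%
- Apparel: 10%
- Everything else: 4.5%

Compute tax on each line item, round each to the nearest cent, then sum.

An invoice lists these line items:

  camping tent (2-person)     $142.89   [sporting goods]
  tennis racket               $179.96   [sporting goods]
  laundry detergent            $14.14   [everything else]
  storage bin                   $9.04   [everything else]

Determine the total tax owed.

Camping tent (2-person) $142.89: sporting goods, under $150.00 → 0% → $0.00
Tennis racket $179.96: sporting goods, $150.00 or more → 6.75% → $12.15
Laundry detergent $14.14: everything else → 4.5% → $0.64
Storage bin $9.04: everything else → 4.5% → $0.41
Total tax = $12.15 + $0.64 + $0.41 = $13.20

$13.20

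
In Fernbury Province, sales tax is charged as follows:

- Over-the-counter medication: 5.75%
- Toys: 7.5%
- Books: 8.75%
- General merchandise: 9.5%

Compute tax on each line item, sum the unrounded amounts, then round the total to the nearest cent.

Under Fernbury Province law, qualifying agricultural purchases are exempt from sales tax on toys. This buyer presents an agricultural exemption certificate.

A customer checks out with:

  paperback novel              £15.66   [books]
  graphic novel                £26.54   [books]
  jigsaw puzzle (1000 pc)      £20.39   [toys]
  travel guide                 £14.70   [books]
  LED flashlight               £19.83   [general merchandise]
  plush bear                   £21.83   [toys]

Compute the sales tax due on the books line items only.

£4.98

Paperback novel £15.66: books → 8.75% → £1.37025
Graphic novel £26.54: books → 8.75% → £2.32225
Travel guide £14.70: books → 8.75% → £1.28625
Tax on books: unrounded sum = £4.97875 → £4.98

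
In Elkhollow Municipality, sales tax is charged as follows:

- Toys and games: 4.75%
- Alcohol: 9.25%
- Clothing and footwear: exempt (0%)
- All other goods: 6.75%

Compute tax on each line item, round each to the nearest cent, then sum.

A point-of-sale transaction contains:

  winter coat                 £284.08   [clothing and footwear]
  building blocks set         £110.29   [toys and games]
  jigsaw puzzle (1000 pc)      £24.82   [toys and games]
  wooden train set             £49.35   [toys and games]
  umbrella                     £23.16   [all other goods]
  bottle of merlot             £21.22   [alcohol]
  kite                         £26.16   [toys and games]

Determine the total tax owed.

£13.52

Winter coat £284.08: clothing and footwear → 0% → £0.00
Building blocks set £110.29: toys and games → 4.75% → £5.24
Jigsaw puzzle (1000 pc) £24.82: toys and games → 4.75% → £1.18
Wooden train set £49.35: toys and games → 4.75% → £2.34
Umbrella £23.16: all other goods → 6.75% → £1.56
Bottle of merlot £21.22: alcohol → 9.25% → £1.96
Kite £26.16: toys and games → 4.75% → £1.24
Total tax = £5.24 + £1.18 + £2.34 + £1.56 + £1.96 + £1.24 = £13.52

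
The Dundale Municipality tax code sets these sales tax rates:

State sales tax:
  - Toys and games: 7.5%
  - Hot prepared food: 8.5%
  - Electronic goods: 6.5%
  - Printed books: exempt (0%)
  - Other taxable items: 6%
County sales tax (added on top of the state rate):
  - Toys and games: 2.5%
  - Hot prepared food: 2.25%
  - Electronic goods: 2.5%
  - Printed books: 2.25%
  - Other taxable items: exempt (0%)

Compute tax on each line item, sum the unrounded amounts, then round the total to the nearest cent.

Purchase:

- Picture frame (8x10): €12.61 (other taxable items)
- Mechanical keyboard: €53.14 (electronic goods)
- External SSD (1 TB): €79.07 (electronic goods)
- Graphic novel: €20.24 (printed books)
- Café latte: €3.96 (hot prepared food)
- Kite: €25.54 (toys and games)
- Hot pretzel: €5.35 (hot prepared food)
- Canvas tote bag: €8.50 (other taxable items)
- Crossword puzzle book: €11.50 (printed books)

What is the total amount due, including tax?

Picture frame (8x10) €12.61: other taxable items → 6% + 0% county = 6% → €0.7566
Mechanical keyboard €53.14: electronic goods → 6.5% + 2.5% county = 9% → €4.7826
External SSD (1 TB) €79.07: electronic goods → 6.5% + 2.5% county = 9% → €7.1163
Graphic novel €20.24: printed books → 0% + 2.25% county = 2.25% → €0.4554
Café latte €3.96: hot prepared food → 8.5% + 2.25% county = 10.75% → €0.4257
Kite €25.54: toys and games → 7.5% + 2.5% county = 10% → €2.554
Hot pretzel €5.35: hot prepared food → 8.5% + 2.25% county = 10.75% → €0.575125
Canvas tote bag €8.50: other taxable items → 6% + 0% county = 6% → €0.51
Crossword puzzle book €11.50: printed books → 0% + 2.25% county = 2.25% → €0.25875
Subtotal = €219.91; unrounded tax = €17.434475 → €17.43; total due = €237.34

€237.34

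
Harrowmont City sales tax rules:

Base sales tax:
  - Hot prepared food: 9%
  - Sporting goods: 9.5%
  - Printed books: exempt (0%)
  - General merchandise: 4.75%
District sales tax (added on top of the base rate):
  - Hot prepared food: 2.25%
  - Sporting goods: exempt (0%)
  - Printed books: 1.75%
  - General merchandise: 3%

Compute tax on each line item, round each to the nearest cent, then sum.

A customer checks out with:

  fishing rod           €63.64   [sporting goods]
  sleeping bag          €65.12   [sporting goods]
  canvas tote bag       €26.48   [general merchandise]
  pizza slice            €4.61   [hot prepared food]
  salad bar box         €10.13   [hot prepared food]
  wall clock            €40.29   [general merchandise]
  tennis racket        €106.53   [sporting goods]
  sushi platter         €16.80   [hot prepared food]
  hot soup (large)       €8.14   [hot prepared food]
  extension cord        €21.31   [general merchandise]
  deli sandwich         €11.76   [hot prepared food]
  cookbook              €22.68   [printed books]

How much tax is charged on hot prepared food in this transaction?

€5.79

Pizza slice €4.61: hot prepared food → 9% + 2.25% district = 11.25% → €0.52
Salad bar box €10.13: hot prepared food → 9% + 2.25% district = 11.25% → €1.14
Sushi platter €16.80: hot prepared food → 9% + 2.25% district = 11.25% → €1.89
Hot soup (large) €8.14: hot prepared food → 9% + 2.25% district = 11.25% → €0.92
Deli sandwich €11.76: hot prepared food → 9% + 2.25% district = 11.25% → €1.32
Tax on hot prepared food = €0.52 + €1.14 + €1.89 + €0.92 + €1.32 = €5.79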